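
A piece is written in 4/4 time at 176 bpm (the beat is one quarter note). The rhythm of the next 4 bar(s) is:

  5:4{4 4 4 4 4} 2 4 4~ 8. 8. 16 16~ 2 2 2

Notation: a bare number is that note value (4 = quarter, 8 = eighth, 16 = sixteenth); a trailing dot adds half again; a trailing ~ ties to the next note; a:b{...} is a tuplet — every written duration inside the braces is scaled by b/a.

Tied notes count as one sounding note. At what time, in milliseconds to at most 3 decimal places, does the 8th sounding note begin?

note 8 onset = 7b = 2386.364ms

1. 0.0ms @ 0 + 272.727ms (4/5)
2. 272.727ms @ 4/5 + 272.727ms (4/5)
3. 545.455ms @ 8/5 + 272.727ms (4/5)
4. 818.182ms @ 12/5 + 272.727ms (4/5)
5. 1090.909ms @ 16/5 + 272.727ms (4/5)
6. 1363.636ms @ 4 + 681.818ms (2)
7. 2045.455ms @ 6 + 340.909ms (1)
8. 2386.364ms @ 7 + 596.591ms (7/4)
9. 2982.955ms @ 35/4 + 255.682ms (3/4)
10. 3238.636ms @ 19/2 + 85.227ms (1/4)
11. 3323.864ms @ 39/4 + 767.045ms (9/4)
12. 4090.909ms @ 12 + 681.818ms (2)
13. 4772.727ms @ 14 + 681.818ms (2)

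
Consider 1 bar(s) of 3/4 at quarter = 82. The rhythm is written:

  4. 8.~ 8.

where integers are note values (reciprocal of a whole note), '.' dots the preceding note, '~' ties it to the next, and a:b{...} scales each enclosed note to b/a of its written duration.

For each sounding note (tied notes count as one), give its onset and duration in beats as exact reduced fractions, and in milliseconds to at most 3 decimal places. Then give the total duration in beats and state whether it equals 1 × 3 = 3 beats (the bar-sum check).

1) 0.0ms=0b +1097.561ms=3/2b
2) 1097.561ms=3/2b +1097.561ms=3/2b
Σ=3b of 3 (82bpm 3/4) — PASS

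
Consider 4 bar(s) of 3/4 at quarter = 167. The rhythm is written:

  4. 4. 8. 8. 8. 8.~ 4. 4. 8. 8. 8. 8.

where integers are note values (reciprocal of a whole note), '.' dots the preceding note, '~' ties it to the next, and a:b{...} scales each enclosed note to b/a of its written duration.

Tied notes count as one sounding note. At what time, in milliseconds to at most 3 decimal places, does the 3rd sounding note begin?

1. 0.0ms @ 0 + 538.922ms (3/2)
2. 538.922ms @ 3/2 + 538.922ms (3/2)
3. 1077.844ms @ 3 + 269.461ms (3/4)
4. 1347.305ms @ 15/4 + 269.461ms (3/4)
5. 1616.766ms @ 9/2 + 269.461ms (3/4)
6. 1886.228ms @ 21/4 + 808.383ms (9/4)
7. 2694.611ms @ 15/2 + 538.922ms (3/2)
8. 3233.533ms @ 9 + 269.461ms (3/4)
9. 3502.994ms @ 39/4 + 269.461ms (3/4)
10. 3772.455ms @ 21/2 + 269.461ms (3/4)
11. 4041.916ms @ 45/4 + 269.461ms (3/4)

note 3 onset = 3b = 1077.844ms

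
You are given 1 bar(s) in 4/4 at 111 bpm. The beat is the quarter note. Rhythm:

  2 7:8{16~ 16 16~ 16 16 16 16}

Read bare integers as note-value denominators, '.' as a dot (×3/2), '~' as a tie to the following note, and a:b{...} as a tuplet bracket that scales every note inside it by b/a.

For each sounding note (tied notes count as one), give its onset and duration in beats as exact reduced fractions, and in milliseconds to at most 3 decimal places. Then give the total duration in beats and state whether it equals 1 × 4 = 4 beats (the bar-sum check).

1) 0.0ms=0b +1081.081ms=2b
2) 1081.081ms=2b +308.88ms=4/7b
3) 1389.961ms=18/7b +308.88ms=4/7b
4) 1698.842ms=22/7b +154.44ms=2/7b
5) 1853.282ms=24/7b +154.44ms=2/7b
6) 2007.722ms=26/7b +154.44ms=2/7b
Σ=4b of 4 (111bpm 4/4) — PASS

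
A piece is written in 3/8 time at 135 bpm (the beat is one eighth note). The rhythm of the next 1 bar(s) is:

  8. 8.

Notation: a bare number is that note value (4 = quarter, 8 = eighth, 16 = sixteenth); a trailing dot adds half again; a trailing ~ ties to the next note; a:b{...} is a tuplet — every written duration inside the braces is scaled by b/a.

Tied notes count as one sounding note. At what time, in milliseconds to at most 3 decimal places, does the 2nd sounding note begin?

note 2 onset = 3/2b = 666.667ms

1. 0.0ms @ 0 + 666.667ms (3/2)
2. 666.667ms @ 3/2 + 666.667ms (3/2)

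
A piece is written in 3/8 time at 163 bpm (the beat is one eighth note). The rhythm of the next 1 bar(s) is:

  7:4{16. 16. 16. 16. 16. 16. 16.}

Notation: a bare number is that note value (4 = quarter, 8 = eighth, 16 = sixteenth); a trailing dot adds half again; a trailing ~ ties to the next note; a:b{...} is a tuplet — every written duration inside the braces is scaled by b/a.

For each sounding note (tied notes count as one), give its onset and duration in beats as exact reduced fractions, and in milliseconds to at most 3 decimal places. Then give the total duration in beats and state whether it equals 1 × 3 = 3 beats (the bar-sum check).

1) 0.0ms=0b +157.756ms=3/7b
2) 157.756ms=3/7b +157.756ms=3/7b
3) 315.513ms=6/7b +157.756ms=3/7b
4) 473.269ms=9/7b +157.756ms=3/7b
5) 631.025ms=12/7b +157.756ms=3/7b
6) 788.782ms=15/7b +157.756ms=3/7b
7) 946.538ms=18/7b +157.756ms=3/7b
Σ=3b of 3 (163bpm 3/8) — PASS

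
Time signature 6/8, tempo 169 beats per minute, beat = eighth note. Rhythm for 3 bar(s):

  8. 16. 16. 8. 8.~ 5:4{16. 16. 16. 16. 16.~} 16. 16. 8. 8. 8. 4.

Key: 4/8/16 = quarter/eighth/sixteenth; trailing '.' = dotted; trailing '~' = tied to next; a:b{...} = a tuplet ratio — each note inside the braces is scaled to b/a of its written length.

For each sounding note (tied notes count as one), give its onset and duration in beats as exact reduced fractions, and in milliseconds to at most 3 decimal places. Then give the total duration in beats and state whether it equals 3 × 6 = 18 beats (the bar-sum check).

1) 0.0ms=0b +532.544ms=3/2b
2) 532.544ms=3/2b +266.272ms=3/4b
3) 798.817ms=9/4b +266.272ms=3/4b
4) 1065.089ms=3b +532.544ms=3/2b
5) 1597.633ms=9/2b +745.562ms=21/10b
6) 2343.195ms=33/5b +213.018ms=3/5b
7) 2556.213ms=36/5b +213.018ms=3/5b
8) 2769.231ms=39/5b +213.018ms=3/5b
9) 2982.249ms=42/5b +479.29ms=27/20b
10) 3461.538ms=39/4b +266.272ms=3/4b
11) 3727.811ms=21/2b +532.544ms=3/2b
12) 4260.355ms=12b +532.544ms=3/2b
13) 4792.899ms=27/2b +532.544ms=3/2b
14) 5325.444ms=15b +1065.089ms=3b
Σ=18b of 18 (169bpm 6/8) — PASS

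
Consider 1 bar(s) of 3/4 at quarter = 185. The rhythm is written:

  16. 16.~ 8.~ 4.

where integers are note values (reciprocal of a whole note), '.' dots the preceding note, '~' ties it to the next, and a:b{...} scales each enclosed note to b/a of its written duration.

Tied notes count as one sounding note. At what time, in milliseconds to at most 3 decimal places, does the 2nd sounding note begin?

1. 0.0ms @ 0 + 121.622ms (3/8)
2. 121.622ms @ 3/8 + 851.351ms (21/8)

note 2 onset = 3/8b = 121.622ms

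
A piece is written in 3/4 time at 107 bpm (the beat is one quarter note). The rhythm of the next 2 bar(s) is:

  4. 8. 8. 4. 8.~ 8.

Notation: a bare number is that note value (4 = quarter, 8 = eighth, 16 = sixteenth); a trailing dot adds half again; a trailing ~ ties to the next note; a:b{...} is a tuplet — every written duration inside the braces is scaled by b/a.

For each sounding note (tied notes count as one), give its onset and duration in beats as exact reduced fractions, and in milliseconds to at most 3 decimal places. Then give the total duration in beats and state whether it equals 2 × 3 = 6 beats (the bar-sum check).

1) 0.0ms=0b +841.121ms=3/2b
2) 841.121ms=3/2b +420.561ms=3/4b
3) 1261.682ms=9/4b +420.561ms=3/4b
4) 1682.243ms=3b +841.121ms=3/2b
5) 2523.364ms=9/2b +841.121ms=3/2b
Σ=6b of 6 (107bpm 3/4) — PASS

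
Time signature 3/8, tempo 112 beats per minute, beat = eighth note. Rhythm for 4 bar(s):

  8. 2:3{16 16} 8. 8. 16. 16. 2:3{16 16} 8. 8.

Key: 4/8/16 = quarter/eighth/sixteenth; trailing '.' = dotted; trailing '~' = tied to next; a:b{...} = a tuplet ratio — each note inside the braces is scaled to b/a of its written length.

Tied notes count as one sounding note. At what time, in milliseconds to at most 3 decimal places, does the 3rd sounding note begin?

1. 0.0ms @ 0 + 803.571ms (3/2)
2. 803.571ms @ 3/2 + 401.786ms (3/4)
3. 1205.357ms @ 9/4 + 401.786ms (3/4)
4. 1607.143ms @ 3 + 803.571ms (3/2)
5. 2410.714ms @ 9/2 + 803.571ms (3/2)
6. 3214.286ms @ 6 + 401.786ms (3/4)
7. 3616.071ms @ 27/4 + 401.786ms (3/4)
8. 4017.857ms @ 15/2 + 401.786ms (3/4)
9. 4419.643ms @ 33/4 + 401.786ms (3/4)
10. 4821.429ms @ 9 + 803.571ms (3/2)
11. 5625.0ms @ 21/2 + 803.571ms (3/2)

note 3 onset = 9/4b = 1205.357ms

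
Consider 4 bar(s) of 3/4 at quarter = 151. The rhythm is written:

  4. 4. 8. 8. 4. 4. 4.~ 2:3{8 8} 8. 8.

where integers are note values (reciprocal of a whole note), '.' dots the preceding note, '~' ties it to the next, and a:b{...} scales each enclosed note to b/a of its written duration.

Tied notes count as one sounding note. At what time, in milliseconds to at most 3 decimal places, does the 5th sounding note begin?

note 5 onset = 9/2b = 1788.079ms

1. 0.0ms @ 0 + 596.026ms (3/2)
2. 596.026ms @ 3/2 + 596.026ms (3/2)
3. 1192.053ms @ 3 + 298.013ms (3/4)
4. 1490.066ms @ 15/4 + 298.013ms (3/4)
5. 1788.079ms @ 9/2 + 596.026ms (3/2)
6. 2384.106ms @ 6 + 596.026ms (3/2)
7. 2980.132ms @ 15/2 + 894.04ms (9/4)
8. 3874.172ms @ 39/4 + 298.013ms (3/4)
9. 4172.185ms @ 21/2 + 298.013ms (3/4)
10. 4470.199ms @ 45/4 + 298.013ms (3/4)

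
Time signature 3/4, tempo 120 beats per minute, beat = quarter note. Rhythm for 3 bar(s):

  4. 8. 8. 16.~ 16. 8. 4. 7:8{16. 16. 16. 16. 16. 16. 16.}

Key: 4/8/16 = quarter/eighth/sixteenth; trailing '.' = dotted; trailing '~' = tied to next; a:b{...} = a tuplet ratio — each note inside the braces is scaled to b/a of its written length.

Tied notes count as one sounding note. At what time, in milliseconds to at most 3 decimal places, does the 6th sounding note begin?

1. 0.0ms @ 0 + 750.0ms (3/2)
2. 750.0ms @ 3/2 + 375.0ms (3/4)
3. 1125.0ms @ 9/4 + 375.0ms (3/4)
4. 1500.0ms @ 3 + 375.0ms (3/4)
5. 1875.0ms @ 15/4 + 375.0ms (3/4)
6. 2250.0ms @ 9/2 + 750.0ms (3/2)
7. 3000.0ms @ 6 + 214.286ms (3/7)
8. 3214.286ms @ 45/7 + 214.286ms (3/7)
9. 3428.571ms @ 48/7 + 214.286ms (3/7)
10. 3642.857ms @ 51/7 + 214.286ms (3/7)
11. 3857.143ms @ 54/7 + 214.286ms (3/7)
12. 4071.429ms @ 57/7 + 214.286ms (3/7)
13. 4285.714ms @ 60/7 + 214.286ms (3/7)

note 6 onset = 9/2b = 2250.0ms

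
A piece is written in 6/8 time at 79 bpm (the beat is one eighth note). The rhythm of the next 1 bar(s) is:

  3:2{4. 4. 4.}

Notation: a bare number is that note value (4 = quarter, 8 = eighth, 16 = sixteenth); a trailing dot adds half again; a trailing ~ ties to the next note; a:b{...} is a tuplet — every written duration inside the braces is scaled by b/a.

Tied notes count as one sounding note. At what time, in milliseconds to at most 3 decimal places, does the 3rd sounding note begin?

note 3 onset = 4b = 3037.975ms

1. 0.0ms @ 0 + 1518.987ms (2)
2. 1518.987ms @ 2 + 1518.987ms (2)
3. 3037.975ms @ 4 + 1518.987ms (2)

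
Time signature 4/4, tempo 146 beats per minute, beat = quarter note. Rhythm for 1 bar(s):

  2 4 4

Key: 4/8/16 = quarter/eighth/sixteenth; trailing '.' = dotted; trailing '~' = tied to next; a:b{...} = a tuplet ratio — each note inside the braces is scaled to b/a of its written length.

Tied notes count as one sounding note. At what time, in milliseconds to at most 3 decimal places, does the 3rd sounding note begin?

1. 0.0ms @ 0 + 821.918ms (2)
2. 821.918ms @ 2 + 410.959ms (1)
3. 1232.877ms @ 3 + 410.959ms (1)

note 3 onset = 3b = 1232.877ms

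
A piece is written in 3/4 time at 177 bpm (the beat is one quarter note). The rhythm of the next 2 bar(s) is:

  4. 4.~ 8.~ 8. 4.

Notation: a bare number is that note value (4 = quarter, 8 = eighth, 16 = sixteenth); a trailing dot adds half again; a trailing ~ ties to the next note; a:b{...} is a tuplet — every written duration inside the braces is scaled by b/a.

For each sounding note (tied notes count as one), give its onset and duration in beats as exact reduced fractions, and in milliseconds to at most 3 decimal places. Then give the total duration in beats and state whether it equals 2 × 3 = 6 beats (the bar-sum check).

1) 0.0ms=0b +508.475ms=3/2b
2) 508.475ms=3/2b +1016.949ms=3b
3) 1525.424ms=9/2b +508.475ms=3/2b
Σ=6b of 6 (177bpm 3/4) — PASS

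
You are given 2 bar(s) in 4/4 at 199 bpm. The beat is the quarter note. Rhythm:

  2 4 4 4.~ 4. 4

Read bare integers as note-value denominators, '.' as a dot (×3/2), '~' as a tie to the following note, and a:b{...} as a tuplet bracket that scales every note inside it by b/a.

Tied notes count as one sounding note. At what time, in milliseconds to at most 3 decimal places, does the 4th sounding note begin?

1. 0.0ms @ 0 + 603.015ms (2)
2. 603.015ms @ 2 + 301.508ms (1)
3. 904.523ms @ 3 + 301.508ms (1)
4. 1206.03ms @ 4 + 904.523ms (3)
5. 2110.553ms @ 7 + 301.508ms (1)

note 4 onset = 4b = 1206.03ms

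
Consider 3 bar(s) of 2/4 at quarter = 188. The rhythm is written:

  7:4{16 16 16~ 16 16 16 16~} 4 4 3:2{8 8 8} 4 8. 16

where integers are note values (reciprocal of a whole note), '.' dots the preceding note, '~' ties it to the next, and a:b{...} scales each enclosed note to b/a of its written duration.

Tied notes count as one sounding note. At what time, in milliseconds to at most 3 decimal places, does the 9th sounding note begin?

note 9 onset = 10/3b = 1063.83ms

1. 0.0ms @ 0 + 45.593ms (1/7)
2. 45.593ms @ 1/7 + 45.593ms (1/7)
3. 91.185ms @ 2/7 + 91.185ms (2/7)
4. 182.371ms @ 4/7 + 45.593ms (1/7)
5. 227.964ms @ 5/7 + 45.593ms (1/7)
6. 273.556ms @ 6/7 + 364.742ms (8/7)
7. 638.298ms @ 2 + 319.149ms (1)
8. 957.447ms @ 3 + 106.383ms (1/3)
9. 1063.83ms @ 10/3 + 106.383ms (1/3)
10. 1170.213ms @ 11/3 + 106.383ms (1/3)
11. 1276.596ms @ 4 + 319.149ms (1)
12. 1595.745ms @ 5 + 239.362ms (3/4)
13. 1835.106ms @ 23/4 + 79.787ms (1/4)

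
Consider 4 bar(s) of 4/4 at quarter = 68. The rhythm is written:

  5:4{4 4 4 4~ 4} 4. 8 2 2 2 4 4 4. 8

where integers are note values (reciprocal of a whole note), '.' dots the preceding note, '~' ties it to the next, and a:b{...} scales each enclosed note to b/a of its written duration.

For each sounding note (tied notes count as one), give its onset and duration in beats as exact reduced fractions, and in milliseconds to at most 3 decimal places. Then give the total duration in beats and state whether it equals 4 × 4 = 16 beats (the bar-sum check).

1) 0.0ms=0b +705.882ms=4/5b
2) 705.882ms=4/5b +705.882ms=4/5b
3) 1411.765ms=8/5b +705.882ms=4/5b
4) 2117.647ms=12/5b +1411.765ms=8/5b
5) 3529.412ms=4b +1323.529ms=3/2b
6) 4852.941ms=11/2b +441.176ms=1/2b
7) 5294.118ms=6b +1764.706ms=2b
8) 7058.824ms=8b +1764.706ms=2b
9) 8823.529ms=10b +1764.706ms=2b
10) 10588.235ms=12b +882.353ms=1b
11) 11470.588ms=13b +882.353ms=1b
12) 12352.941ms=14b +1323.529ms=3/2b
13) 13676.471ms=31/2b +441.176ms=1/2b
Σ=16b of 16 (68bpm 4/4) — PASS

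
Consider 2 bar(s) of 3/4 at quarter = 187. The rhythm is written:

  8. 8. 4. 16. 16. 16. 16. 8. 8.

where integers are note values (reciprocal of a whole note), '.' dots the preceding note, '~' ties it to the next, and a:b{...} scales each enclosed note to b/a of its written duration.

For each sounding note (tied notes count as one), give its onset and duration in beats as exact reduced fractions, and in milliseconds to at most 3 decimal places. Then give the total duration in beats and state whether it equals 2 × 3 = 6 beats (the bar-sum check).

1) 0.0ms=0b +240.642ms=3/4b
2) 240.642ms=3/4b +240.642ms=3/4b
3) 481.283ms=3/2b +481.283ms=3/2b
4) 962.567ms=3b +120.321ms=3/8b
5) 1082.888ms=27/8b +120.321ms=3/8b
6) 1203.209ms=15/4b +120.321ms=3/8b
7) 1323.529ms=33/8b +120.321ms=3/8b
8) 1443.85ms=9/2b +240.642ms=3/4b
9) 1684.492ms=21/4b +240.642ms=3/4b
Σ=6b of 6 (187bpm 3/4) — PASS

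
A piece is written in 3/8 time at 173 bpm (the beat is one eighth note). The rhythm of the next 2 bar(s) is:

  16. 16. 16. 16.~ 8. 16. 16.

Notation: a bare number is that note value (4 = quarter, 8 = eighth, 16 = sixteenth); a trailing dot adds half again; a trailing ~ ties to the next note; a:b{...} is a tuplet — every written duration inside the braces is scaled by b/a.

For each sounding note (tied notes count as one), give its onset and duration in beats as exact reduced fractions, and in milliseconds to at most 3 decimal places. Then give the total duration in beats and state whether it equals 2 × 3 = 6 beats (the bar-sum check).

1) 0.0ms=0b +260.116ms=3/4b
2) 260.116ms=3/4b +260.116ms=3/4b
3) 520.231ms=3/2b +260.116ms=3/4b
4) 780.347ms=9/4b +780.347ms=9/4b
5) 1560.694ms=9/2b +260.116ms=3/4b
6) 1820.809ms=21/4b +260.116ms=3/4b
Σ=6b of 6 (173bpm 3/8) — PASS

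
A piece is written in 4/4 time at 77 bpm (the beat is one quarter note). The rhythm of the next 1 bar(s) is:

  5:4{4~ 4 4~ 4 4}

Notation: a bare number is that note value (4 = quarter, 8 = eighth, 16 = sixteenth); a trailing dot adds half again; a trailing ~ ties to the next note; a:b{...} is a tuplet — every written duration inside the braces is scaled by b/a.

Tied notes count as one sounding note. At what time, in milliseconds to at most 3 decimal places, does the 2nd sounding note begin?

1. 0.0ms @ 0 + 1246.753ms (8/5)
2. 1246.753ms @ 8/5 + 1246.753ms (8/5)
3. 2493.506ms @ 16/5 + 623.377ms (4/5)

note 2 onset = 8/5b = 1246.753ms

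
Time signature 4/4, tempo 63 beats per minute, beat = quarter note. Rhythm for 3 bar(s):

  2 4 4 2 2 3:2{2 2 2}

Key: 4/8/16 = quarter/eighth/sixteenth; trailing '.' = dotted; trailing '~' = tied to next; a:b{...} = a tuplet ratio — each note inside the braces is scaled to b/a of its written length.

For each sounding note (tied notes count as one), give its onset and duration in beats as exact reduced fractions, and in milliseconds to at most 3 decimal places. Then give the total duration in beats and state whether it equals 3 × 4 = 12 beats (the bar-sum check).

1) 0.0ms=0b +1904.762ms=2b
2) 1904.762ms=2b +952.381ms=1b
3) 2857.143ms=3b +952.381ms=1b
4) 3809.524ms=4b +1904.762ms=2b
5) 5714.286ms=6b +1904.762ms=2b
6) 7619.048ms=8b +1269.841ms=4/3b
7) 8888.889ms=28/3b +1269.841ms=4/3b
8) 10158.73ms=32/3b +1269.841ms=4/3b
Σ=12b of 12 (63bpm 4/4) — PASS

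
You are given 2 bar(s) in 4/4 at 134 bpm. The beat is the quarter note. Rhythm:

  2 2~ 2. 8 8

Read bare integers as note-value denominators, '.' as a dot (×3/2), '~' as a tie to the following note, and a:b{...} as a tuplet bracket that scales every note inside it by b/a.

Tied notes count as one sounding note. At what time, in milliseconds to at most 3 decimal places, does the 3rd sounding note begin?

1. 0.0ms @ 0 + 895.522ms (2)
2. 895.522ms @ 2 + 2238.806ms (5)
3. 3134.328ms @ 7 + 223.881ms (1/2)
4. 3358.209ms @ 15/2 + 223.881ms (1/2)

note 3 onset = 7b = 3134.328ms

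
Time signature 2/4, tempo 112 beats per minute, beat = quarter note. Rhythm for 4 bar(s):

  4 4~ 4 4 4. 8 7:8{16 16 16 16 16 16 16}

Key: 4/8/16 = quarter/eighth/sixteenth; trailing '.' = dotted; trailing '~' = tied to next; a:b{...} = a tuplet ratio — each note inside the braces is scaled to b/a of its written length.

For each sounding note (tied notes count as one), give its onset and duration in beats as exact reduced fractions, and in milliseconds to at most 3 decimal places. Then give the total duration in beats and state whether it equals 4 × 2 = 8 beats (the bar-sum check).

1) 0.0ms=0b +535.714ms=1b
2) 535.714ms=1b +1071.429ms=2b
3) 1607.143ms=3b +535.714ms=1b
4) 2142.857ms=4b +803.571ms=3/2b
5) 2946.429ms=11/2b +267.857ms=1/2b
6) 3214.286ms=6b +153.061ms=2/7b
7) 3367.347ms=44/7b +153.061ms=2/7b
8) 3520.408ms=46/7b +153.061ms=2/7b
9) 3673.469ms=48/7b +153.061ms=2/7b
10) 3826.531ms=50/7b +153.061ms=2/7b
11) 3979.592ms=52/7b +153.061ms=2/7b
12) 4132.653ms=54/7b +153.061ms=2/7b
Σ=8b of 8 (112bpm 2/4) — PASS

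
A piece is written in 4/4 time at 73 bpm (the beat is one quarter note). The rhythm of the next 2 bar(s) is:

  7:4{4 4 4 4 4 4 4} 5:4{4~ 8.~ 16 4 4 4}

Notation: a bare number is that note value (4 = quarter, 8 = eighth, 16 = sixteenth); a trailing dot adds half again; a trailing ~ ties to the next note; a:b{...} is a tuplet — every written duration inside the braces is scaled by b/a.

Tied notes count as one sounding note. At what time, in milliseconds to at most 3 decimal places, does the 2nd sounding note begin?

1. 0.0ms @ 0 + 469.667ms (4/7)
2. 469.667ms @ 4/7 + 469.667ms (4/7)
3. 939.335ms @ 8/7 + 469.667ms (4/7)
4. 1409.002ms @ 12/7 + 469.667ms (4/7)
5. 1878.669ms @ 16/7 + 469.667ms (4/7)
6. 2348.337ms @ 20/7 + 469.667ms (4/7)
7. 2818.004ms @ 24/7 + 469.667ms (4/7)
8. 3287.671ms @ 4 + 1315.068ms (8/5)
9. 4602.74ms @ 28/5 + 657.534ms (4/5)
10. 5260.274ms @ 32/5 + 657.534ms (4/5)
11. 5917.808ms @ 36/5 + 657.534ms (4/5)

note 2 onset = 4/7b = 469.667ms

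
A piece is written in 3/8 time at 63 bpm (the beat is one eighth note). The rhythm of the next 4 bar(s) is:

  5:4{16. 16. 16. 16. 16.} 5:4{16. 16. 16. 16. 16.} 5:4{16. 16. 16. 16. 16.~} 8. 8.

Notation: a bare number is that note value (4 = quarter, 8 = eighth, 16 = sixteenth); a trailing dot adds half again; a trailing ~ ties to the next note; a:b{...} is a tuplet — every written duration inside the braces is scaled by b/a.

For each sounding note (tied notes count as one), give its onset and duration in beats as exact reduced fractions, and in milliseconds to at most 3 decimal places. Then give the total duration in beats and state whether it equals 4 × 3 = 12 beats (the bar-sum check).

1) 0.0ms=0b +571.429ms=3/5b
2) 571.429ms=3/5b +571.429ms=3/5b
3) 1142.857ms=6/5b +571.429ms=3/5b
4) 1714.286ms=9/5b +571.429ms=3/5b
5) 2285.714ms=12/5b +571.429ms=3/5b
6) 2857.143ms=3b +571.429ms=3/5b
7) 3428.571ms=18/5b +571.429ms=3/5b
8) 4000.0ms=21/5b +571.429ms=3/5b
9) 4571.429ms=24/5b +571.429ms=3/5b
10) 5142.857ms=27/5b +571.429ms=3/5b
11) 5714.286ms=6b +571.429ms=3/5b
12) 6285.714ms=33/5b +571.429ms=3/5b
13) 6857.143ms=36/5b +571.429ms=3/5b
14) 7428.571ms=39/5b +571.429ms=3/5b
15) 8000.0ms=42/5b +2000.0ms=21/10b
16) 10000.0ms=21/2b +1428.571ms=3/2b
Σ=12b of 12 (63bpm 3/8) — PASS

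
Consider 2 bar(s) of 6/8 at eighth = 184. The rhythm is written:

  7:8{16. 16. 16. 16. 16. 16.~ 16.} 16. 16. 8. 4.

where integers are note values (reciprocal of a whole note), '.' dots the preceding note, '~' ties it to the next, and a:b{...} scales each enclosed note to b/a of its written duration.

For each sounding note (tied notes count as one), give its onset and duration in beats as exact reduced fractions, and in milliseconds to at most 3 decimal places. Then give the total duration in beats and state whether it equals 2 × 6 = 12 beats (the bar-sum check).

1) 0.0ms=0b +279.503ms=6/7b
2) 279.503ms=6/7b +279.503ms=6/7b
3) 559.006ms=12/7b +279.503ms=6/7b
4) 838.509ms=18/7b +279.503ms=6/7b
5) 1118.012ms=24/7b +279.503ms=6/7b
6) 1397.516ms=30/7b +559.006ms=12/7b
7) 1956.522ms=6b +244.565ms=3/4b
8) 2201.087ms=27/4b +244.565ms=3/4b
9) 2445.652ms=15/2b +489.13ms=3/2b
10) 2934.783ms=9b +978.261ms=3b
Σ=12b of 12 (184bpm 6/8) — PASS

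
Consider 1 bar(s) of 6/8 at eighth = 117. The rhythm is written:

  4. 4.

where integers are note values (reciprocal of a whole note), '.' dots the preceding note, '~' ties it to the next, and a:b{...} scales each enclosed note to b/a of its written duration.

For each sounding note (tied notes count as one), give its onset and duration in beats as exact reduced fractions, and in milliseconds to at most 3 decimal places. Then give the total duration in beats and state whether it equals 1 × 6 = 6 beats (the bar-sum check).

1) 0.0ms=0b +1538.462ms=3b
2) 1538.462ms=3b +1538.462ms=3b
Σ=6b of 6 (117bpm 6/8) — PASS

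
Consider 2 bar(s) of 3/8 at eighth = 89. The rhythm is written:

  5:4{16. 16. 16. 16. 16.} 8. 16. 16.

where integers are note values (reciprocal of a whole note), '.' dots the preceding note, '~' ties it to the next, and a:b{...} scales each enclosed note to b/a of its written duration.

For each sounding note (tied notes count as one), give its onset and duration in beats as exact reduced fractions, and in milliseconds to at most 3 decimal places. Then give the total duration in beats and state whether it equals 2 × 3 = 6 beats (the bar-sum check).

1) 0.0ms=0b +404.494ms=3/5b
2) 404.494ms=3/5b +404.494ms=3/5b
3) 808.989ms=6/5b +404.494ms=3/5b
4) 1213.483ms=9/5b +404.494ms=3/5b
5) 1617.978ms=12/5b +404.494ms=3/5b
6) 2022.472ms=3b +1011.236ms=3/2b
7) 3033.708ms=9/2b +505.618ms=3/4b
8) 3539.326ms=21/4b +505.618ms=3/4b
Σ=6b of 6 (89bpm 3/8) — PASS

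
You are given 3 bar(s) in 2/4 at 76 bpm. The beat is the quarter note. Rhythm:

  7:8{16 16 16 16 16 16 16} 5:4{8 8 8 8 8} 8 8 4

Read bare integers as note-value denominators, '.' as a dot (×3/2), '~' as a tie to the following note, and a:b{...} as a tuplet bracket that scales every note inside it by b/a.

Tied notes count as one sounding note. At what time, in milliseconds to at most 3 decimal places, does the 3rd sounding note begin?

note 3 onset = 4/7b = 451.128ms

1. 0.0ms @ 0 + 225.564ms (2/7)
2. 225.564ms @ 2/7 + 225.564ms (2/7)
3. 451.128ms @ 4/7 + 225.564ms (2/7)
4. 676.692ms @ 6/7 + 225.564ms (2/7)
5. 902.256ms @ 8/7 + 225.564ms (2/7)
6. 1127.82ms @ 10/7 + 225.564ms (2/7)
7. 1353.383ms @ 12/7 + 225.564ms (2/7)
8. 1578.947ms @ 2 + 315.789ms (2/5)
9. 1894.737ms @ 12/5 + 315.789ms (2/5)
10. 2210.526ms @ 14/5 + 315.789ms (2/5)
11. 2526.316ms @ 16/5 + 315.789ms (2/5)
12. 2842.105ms @ 18/5 + 315.789ms (2/5)
13. 3157.895ms @ 4 + 394.737ms (1/2)
14. 3552.632ms @ 9/2 + 394.737ms (1/2)
15. 3947.368ms @ 5 + 789.474ms (1)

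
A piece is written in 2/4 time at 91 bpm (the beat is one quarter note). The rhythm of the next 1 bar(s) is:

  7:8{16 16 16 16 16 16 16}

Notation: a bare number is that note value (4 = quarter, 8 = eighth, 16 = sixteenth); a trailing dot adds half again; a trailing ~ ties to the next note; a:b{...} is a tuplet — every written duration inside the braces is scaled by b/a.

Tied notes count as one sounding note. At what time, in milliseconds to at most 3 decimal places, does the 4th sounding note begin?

note 4 onset = 6/7b = 565.149ms

1. 0.0ms @ 0 + 188.383ms (2/7)
2. 188.383ms @ 2/7 + 188.383ms (2/7)
3. 376.766ms @ 4/7 + 188.383ms (2/7)
4. 565.149ms @ 6/7 + 188.383ms (2/7)
5. 753.532ms @ 8/7 + 188.383ms (2/7)
6. 941.915ms @ 10/7 + 188.383ms (2/7)
7. 1130.298ms @ 12/7 + 188.383ms (2/7)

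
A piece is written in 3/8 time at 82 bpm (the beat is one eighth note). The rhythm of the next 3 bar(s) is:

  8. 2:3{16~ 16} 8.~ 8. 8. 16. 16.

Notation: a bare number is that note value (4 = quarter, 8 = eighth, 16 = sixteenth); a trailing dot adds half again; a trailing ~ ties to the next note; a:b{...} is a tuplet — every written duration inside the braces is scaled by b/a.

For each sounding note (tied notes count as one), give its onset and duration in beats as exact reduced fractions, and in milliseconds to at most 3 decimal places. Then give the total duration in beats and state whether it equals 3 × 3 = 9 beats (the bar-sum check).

1) 0.0ms=0b +1097.561ms=3/2b
2) 1097.561ms=3/2b +1097.561ms=3/2b
3) 2195.122ms=3b +2195.122ms=3b
4) 4390.244ms=6b +1097.561ms=3/2b
5) 5487.805ms=15/2b +548.78ms=3/4b
6) 6036.585ms=33/4b +548.78ms=3/4b
Σ=9b of 9 (82bpm 3/8) — PASS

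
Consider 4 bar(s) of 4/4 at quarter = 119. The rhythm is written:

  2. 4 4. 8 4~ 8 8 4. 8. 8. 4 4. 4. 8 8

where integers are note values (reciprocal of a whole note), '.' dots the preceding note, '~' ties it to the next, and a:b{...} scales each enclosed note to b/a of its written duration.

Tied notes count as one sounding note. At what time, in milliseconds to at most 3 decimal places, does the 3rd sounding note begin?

note 3 onset = 4b = 2016.807ms

1. 0.0ms @ 0 + 1512.605ms (3)
2. 1512.605ms @ 3 + 504.202ms (1)
3. 2016.807ms @ 4 + 756.303ms (3/2)
4. 2773.109ms @ 11/2 + 252.101ms (1/2)
5. 3025.21ms @ 6 + 756.303ms (3/2)
6. 3781.513ms @ 15/2 + 252.101ms (1/2)
7. 4033.613ms @ 8 + 756.303ms (3/2)
8. 4789.916ms @ 19/2 + 378.151ms (3/4)
9. 5168.067ms @ 41/4 + 378.151ms (3/4)
10. 5546.218ms @ 11 + 504.202ms (1)
11. 6050.42ms @ 12 + 756.303ms (3/2)
12. 6806.723ms @ 27/2 + 756.303ms (3/2)
13. 7563.025ms @ 15 + 252.101ms (1/2)
14. 7815.126ms @ 31/2 + 252.101ms (1/2)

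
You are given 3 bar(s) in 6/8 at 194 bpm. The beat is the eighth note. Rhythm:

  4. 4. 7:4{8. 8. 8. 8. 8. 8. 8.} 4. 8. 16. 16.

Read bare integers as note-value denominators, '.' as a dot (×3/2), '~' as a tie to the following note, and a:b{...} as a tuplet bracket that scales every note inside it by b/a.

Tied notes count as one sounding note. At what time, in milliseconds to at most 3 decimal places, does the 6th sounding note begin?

1. 0.0ms @ 0 + 927.835ms (3)
2. 927.835ms @ 3 + 927.835ms (3)
3. 1855.67ms @ 6 + 265.096ms (6/7)
4. 2120.766ms @ 48/7 + 265.096ms (6/7)
5. 2385.862ms @ 54/7 + 265.096ms (6/7)
6. 2650.957ms @ 60/7 + 265.096ms (6/7)
7. 2916.053ms @ 66/7 + 265.096ms (6/7)
8. 3181.149ms @ 72/7 + 265.096ms (6/7)
9. 3446.244ms @ 78/7 + 265.096ms (6/7)
10. 3711.34ms @ 12 + 927.835ms (3)
11. 4639.175ms @ 15 + 463.918ms (3/2)
12. 5103.093ms @ 33/2 + 231.959ms (3/4)
13. 5335.052ms @ 69/4 + 231.959ms (3/4)

note 6 onset = 60/7b = 2650.957ms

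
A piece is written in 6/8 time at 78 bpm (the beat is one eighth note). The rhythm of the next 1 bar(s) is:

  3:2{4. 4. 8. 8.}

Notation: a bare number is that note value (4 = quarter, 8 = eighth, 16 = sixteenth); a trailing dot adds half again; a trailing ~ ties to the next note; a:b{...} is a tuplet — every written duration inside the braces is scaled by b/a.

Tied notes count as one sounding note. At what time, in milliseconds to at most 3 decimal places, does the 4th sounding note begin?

note 4 onset = 5b = 3846.154ms

1. 0.0ms @ 0 + 1538.462ms (2)
2. 1538.462ms @ 2 + 1538.462ms (2)
3. 3076.923ms @ 4 + 769.231ms (1)
4. 3846.154ms @ 5 + 769.231ms (1)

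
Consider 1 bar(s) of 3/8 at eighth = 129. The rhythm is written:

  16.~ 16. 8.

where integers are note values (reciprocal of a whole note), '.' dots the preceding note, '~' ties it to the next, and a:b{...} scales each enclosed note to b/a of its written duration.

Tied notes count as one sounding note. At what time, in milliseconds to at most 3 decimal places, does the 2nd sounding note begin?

1. 0.0ms @ 0 + 697.674ms (3/2)
2. 697.674ms @ 3/2 + 697.674ms (3/2)

note 2 onset = 3/2b = 697.674ms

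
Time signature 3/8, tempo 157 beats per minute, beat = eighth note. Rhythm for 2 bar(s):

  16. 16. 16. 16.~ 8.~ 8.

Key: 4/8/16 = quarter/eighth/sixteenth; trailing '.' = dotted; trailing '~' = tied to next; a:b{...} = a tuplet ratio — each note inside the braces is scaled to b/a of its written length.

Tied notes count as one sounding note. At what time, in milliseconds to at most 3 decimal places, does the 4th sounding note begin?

1. 0.0ms @ 0 + 286.624ms (3/4)
2. 286.624ms @ 3/4 + 286.624ms (3/4)
3. 573.248ms @ 3/2 + 286.624ms (3/4)
4. 859.873ms @ 9/4 + 1433.121ms (15/4)

note 4 onset = 9/4b = 859.873ms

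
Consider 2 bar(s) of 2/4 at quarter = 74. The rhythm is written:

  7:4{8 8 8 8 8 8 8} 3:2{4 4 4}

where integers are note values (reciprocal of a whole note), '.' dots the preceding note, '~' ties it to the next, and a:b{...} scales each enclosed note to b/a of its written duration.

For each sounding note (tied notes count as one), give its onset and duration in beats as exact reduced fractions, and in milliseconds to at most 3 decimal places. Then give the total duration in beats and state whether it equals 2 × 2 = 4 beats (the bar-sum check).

1) 0.0ms=0b +231.66ms=2/7b
2) 231.66ms=2/7b +231.66ms=2/7b
3) 463.32ms=4/7b +231.66ms=2/7b
4) 694.981ms=6/7b +231.66ms=2/7b
5) 926.641ms=8/7b +231.66ms=2/7b
6) 1158.301ms=10/7b +231.66ms=2/7b
7) 1389.961ms=12/7b +231.66ms=2/7b
8) 1621.622ms=2b +540.541ms=2/3b
9) 2162.162ms=8/3b +540.541ms=2/3b
10) 2702.703ms=10/3b +540.541ms=2/3b
Σ=4b of 4 (74bpm 2/4) — PASS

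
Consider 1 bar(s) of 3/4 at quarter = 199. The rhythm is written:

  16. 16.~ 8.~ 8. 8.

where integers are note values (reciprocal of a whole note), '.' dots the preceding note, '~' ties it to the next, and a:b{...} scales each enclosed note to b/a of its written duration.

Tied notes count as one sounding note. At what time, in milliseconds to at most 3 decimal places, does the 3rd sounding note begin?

note 3 onset = 9/4b = 678.392ms

1. 0.0ms @ 0 + 113.065ms (3/8)
2. 113.065ms @ 3/8 + 565.327ms (15/8)
3. 678.392ms @ 9/4 + 226.131ms (3/4)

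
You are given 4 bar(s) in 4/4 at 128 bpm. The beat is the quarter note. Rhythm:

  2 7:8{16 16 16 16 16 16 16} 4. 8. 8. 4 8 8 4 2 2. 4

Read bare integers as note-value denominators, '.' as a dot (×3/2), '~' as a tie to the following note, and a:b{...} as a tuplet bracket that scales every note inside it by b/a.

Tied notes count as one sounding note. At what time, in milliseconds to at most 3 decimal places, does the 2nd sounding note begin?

note 2 onset = 2b = 937.5ms

1. 0.0ms @ 0 + 937.5ms (2)
2. 937.5ms @ 2 + 133.929ms (2/7)
3. 1071.429ms @ 16/7 + 133.929ms (2/7)
4. 1205.357ms @ 18/7 + 133.929ms (2/7)
5. 1339.286ms @ 20/7 + 133.929ms (2/7)
6. 1473.214ms @ 22/7 + 133.929ms (2/7)
7. 1607.143ms @ 24/7 + 133.929ms (2/7)
8. 1741.071ms @ 26/7 + 133.929ms (2/7)
9. 1875.0ms @ 4 + 703.125ms (3/2)
10. 2578.125ms @ 11/2 + 351.562ms (3/4)
11. 2929.688ms @ 25/4 + 351.562ms (3/4)
12. 3281.25ms @ 7 + 468.75ms (1)
13. 3750.0ms @ 8 + 234.375ms (1/2)
14. 3984.375ms @ 17/2 + 234.375ms (1/2)
15. 4218.75ms @ 9 + 468.75ms (1)
16. 4687.5ms @ 10 + 937.5ms (2)
17. 5625.0ms @ 12 + 1406.25ms (3)
18. 7031.25ms @ 15 + 468.75ms (1)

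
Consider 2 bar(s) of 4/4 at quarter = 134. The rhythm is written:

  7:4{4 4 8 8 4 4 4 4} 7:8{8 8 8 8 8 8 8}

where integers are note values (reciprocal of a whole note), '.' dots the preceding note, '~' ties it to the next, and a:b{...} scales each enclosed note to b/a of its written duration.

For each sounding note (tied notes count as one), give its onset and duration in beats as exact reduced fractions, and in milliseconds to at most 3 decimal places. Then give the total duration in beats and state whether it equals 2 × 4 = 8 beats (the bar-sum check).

1) 0.0ms=0b +255.864ms=4/7b
2) 255.864ms=4/7b +255.864ms=4/7b
3) 511.727ms=8/7b +127.932ms=2/7b
4) 639.659ms=10/7b +127.932ms=2/7b
5) 767.591ms=12/7b +255.864ms=4/7b
6) 1023.454ms=16/7b +255.864ms=4/7b
7) 1279.318ms=20/7b +255.864ms=4/7b
8) 1535.181ms=24/7b +255.864ms=4/7b
9) 1791.045ms=4b +255.864ms=4/7b
10) 2046.908ms=32/7b +255.864ms=4/7b
11) 2302.772ms=36/7b +255.864ms=4/7b
12) 2558.635ms=40/7b +255.864ms=4/7b
13) 2814.499ms=44/7b +255.864ms=4/7b
14) 3070.362ms=48/7b +255.864ms=4/7b
15) 3326.226ms=52/7b +255.864ms=4/7b
Σ=8b of 8 (134bpm 4/4) — PASS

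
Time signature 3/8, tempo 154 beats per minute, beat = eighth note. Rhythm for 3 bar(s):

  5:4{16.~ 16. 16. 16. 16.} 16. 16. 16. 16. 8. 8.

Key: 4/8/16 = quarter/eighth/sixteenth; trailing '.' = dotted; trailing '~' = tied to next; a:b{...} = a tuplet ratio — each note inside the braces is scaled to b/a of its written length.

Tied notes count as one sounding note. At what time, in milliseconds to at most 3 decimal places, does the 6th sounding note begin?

1. 0.0ms @ 0 + 467.532ms (6/5)
2. 467.532ms @ 6/5 + 233.766ms (3/5)
3. 701.299ms @ 9/5 + 233.766ms (3/5)
4. 935.065ms @ 12/5 + 233.766ms (3/5)
5. 1168.831ms @ 3 + 292.208ms (3/4)
6. 1461.039ms @ 15/4 + 292.208ms (3/4)
7. 1753.247ms @ 9/2 + 292.208ms (3/4)
8. 2045.455ms @ 21/4 + 292.208ms (3/4)
9. 2337.662ms @ 6 + 584.416ms (3/2)
10. 2922.078ms @ 15/2 + 584.416ms (3/2)

note 6 onset = 15/4b = 1461.039ms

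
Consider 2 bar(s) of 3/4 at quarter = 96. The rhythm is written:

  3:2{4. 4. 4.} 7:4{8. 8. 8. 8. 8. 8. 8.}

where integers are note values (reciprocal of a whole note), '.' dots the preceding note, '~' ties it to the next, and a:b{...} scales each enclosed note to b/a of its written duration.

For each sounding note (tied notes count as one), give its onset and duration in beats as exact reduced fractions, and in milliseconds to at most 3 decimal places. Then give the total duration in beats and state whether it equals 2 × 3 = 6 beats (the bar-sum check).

1) 0.0ms=0b +625.0ms=1b
2) 625.0ms=1b +625.0ms=1b
3) 1250.0ms=2b +625.0ms=1b
4) 1875.0ms=3b +267.857ms=3/7b
5) 2142.857ms=24/7b +267.857ms=3/7b
6) 2410.714ms=27/7b +267.857ms=3/7b
7) 2678.571ms=30/7b +267.857ms=3/7b
8) 2946.429ms=33/7b +267.857ms=3/7b
9) 3214.286ms=36/7b +267.857ms=3/7b
10) 3482.143ms=39/7b +267.857ms=3/7b
Σ=6b of 6 (96bpm 3/4) — PASS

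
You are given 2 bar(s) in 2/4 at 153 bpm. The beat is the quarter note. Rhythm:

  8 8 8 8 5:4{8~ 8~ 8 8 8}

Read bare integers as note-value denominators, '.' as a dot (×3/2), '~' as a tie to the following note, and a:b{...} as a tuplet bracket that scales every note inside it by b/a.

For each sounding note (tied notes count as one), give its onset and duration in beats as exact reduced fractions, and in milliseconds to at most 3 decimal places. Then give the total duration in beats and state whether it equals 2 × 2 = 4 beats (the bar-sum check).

1) 0.0ms=0b +196.078ms=1/2b
2) 196.078ms=1/2b +196.078ms=1/2b
3) 392.157ms=1b +196.078ms=1/2b
4) 588.235ms=3/2b +196.078ms=1/2b
5) 784.314ms=2b +470.588ms=6/5b
6) 1254.902ms=16/5b +156.863ms=2/5b
7) 1411.765ms=18/5b +156.863ms=2/5b
Σ=4b of 4 (153bpm 2/4) — PASS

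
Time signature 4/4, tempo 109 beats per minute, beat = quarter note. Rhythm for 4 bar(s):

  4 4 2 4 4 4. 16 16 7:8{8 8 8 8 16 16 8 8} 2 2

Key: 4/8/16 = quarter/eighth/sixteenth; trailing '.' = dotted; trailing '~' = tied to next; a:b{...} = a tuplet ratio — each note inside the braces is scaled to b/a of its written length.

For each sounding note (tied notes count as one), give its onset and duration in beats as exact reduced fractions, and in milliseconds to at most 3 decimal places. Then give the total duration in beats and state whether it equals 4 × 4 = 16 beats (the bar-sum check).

1) 0.0ms=0b +550.459ms=1b
2) 550.459ms=1b +550.459ms=1b
3) 1100.917ms=2b +1100.917ms=2b
4) 2201.835ms=4b +550.459ms=1b
5) 2752.294ms=5b +550.459ms=1b
6) 3302.752ms=6b +825.688ms=3/2b
7) 4128.44ms=15/2b +137.615ms=1/4b
8) 4266.055ms=31/4b +137.615ms=1/4b
9) 4403.67ms=8b +314.548ms=4/7b
10) 4718.218ms=60/7b +314.548ms=4/7b
11) 5032.765ms=64/7b +314.548ms=4/7b
12) 5347.313ms=68/7b +314.548ms=4/7b
13) 5661.861ms=72/7b +157.274ms=2/7b
14) 5819.135ms=74/7b +157.274ms=2/7b
15) 5976.409ms=76/7b +314.548ms=4/7b
16) 6290.957ms=80/7b +314.548ms=4/7b
17) 6605.505ms=12b +1100.917ms=2b
18) 7706.422ms=14b +1100.917ms=2b
Σ=16b of 16 (109bpm 4/4) — PASS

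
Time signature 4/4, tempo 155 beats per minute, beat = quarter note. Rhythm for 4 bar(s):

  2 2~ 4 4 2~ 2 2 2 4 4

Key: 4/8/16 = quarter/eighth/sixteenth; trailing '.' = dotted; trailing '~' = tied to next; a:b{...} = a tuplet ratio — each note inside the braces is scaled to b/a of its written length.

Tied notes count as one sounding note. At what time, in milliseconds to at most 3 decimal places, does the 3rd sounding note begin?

note 3 onset = 5b = 1935.484ms

1. 0.0ms @ 0 + 774.194ms (2)
2. 774.194ms @ 2 + 1161.29ms (3)
3. 1935.484ms @ 5 + 387.097ms (1)
4. 2322.581ms @ 6 + 1548.387ms (4)
5. 3870.968ms @ 10 + 774.194ms (2)
6. 4645.161ms @ 12 + 774.194ms (2)
7. 5419.355ms @ 14 + 387.097ms (1)
8. 5806.452ms @ 15 + 387.097ms (1)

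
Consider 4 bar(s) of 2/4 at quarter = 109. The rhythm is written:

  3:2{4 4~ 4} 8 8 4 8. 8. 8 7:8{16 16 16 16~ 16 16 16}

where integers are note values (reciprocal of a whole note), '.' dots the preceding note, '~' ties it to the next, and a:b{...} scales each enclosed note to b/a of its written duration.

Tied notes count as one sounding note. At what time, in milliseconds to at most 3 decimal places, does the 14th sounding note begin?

1. 0.0ms @ 0 + 366.972ms (2/3)
2. 366.972ms @ 2/3 + 733.945ms (4/3)
3. 1100.917ms @ 2 + 275.229ms (1/2)
4. 1376.147ms @ 5/2 + 275.229ms (1/2)
5. 1651.376ms @ 3 + 550.459ms (1)
6. 2201.835ms @ 4 + 412.844ms (3/4)
7. 2614.679ms @ 19/4 + 412.844ms (3/4)
8. 3027.523ms @ 11/2 + 275.229ms (1/2)
9. 3302.752ms @ 6 + 157.274ms (2/7)
10. 3460.026ms @ 44/7 + 157.274ms (2/7)
11. 3617.3ms @ 46/7 + 157.274ms (2/7)
12. 3774.574ms @ 48/7 + 314.548ms (4/7)
13. 4089.122ms @ 52/7 + 157.274ms (2/7)
14. 4246.396ms @ 54/7 + 157.274ms (2/7)

note 14 onset = 54/7b = 4246.396ms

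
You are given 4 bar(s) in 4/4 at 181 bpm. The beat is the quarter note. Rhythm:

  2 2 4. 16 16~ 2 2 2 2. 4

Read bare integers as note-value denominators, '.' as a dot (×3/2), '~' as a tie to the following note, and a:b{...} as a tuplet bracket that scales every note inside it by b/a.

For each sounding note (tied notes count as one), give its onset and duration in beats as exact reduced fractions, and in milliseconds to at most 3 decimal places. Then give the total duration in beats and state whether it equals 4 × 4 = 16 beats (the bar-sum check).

1) 0.0ms=0b +662.983ms=2b
2) 662.983ms=2b +662.983ms=2b
3) 1325.967ms=4b +497.238ms=3/2b
4) 1823.204ms=11/2b +82.873ms=1/4b
5) 1906.077ms=23/4b +745.856ms=9/4b
6) 2651.934ms=8b +662.983ms=2b
7) 3314.917ms=10b +662.983ms=2b
8) 3977.901ms=12b +994.475ms=3b
9) 4972.376ms=15b +331.492ms=1b
Σ=16b of 16 (181bpm 4/4) — PASS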